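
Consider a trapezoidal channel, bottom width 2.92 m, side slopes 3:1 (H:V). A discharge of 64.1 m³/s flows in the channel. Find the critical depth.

y_c = 2.05 m

At critical depth, Q² T / (g A³) = 1, i.e. A³/T = Q²/g = 64.1²/9.81 = 418.8.
At y = 1.41 m: A³/T = 90.04 — low.
At y = 2.05 m: A³/T = 422.3 — close enough.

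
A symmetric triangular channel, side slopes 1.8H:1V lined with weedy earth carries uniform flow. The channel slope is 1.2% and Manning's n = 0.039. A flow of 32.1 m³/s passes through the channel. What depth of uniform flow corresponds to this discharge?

Manning's equation rearranged: A R^(2/3) = nQ / (1·√S) = 0.039 × 32.1 / (√0.012) = 11.43.
Try y = 2.88 m: A R^(2/3) = 17.41 — over.
Try y = 2.01 m: A R^(2/3) = 6.671 — short.
Try y = 2.46 m: A R^(2/3) = 11.43 — close enough.

y_n = 2.46 m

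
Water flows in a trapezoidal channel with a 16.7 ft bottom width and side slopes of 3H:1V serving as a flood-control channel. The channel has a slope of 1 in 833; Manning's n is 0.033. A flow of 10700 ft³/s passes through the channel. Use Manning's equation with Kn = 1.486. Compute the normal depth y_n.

y_n = 19.3 ft

Manning's equation rearranged: A R^(2/3) = nQ / (1.486·√S) = 0.033 × 10700 / (1.486 × √0.0012) = 6858.
Try y = 23.7 ft: A R^(2/3) = 11200 — too large.
Try y = 19.3 ft: A R^(2/3) = 6849 — ≈ 6858.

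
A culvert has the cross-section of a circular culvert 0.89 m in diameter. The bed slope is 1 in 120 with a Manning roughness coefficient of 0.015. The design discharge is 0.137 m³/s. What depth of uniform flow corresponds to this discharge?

y_n = 0.189 m

Manning's equation rearranged: A R^(2/3) = nQ / (1·√S) = 0.015 × 0.137 / (√0.008333) = 0.02251.
Try y = 0.15 m: A R^(2/3) = 0.01411 — short.
Try y = 0.234 m: A R^(2/3) = 0.03457 — over.
Try y = 0.189 m: A R^(2/3) = 0.02258 — matches.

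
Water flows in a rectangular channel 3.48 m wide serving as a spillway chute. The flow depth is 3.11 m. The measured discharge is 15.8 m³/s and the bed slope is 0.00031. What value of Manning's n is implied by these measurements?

Flow area A = b·y = 3.48 × 3.11 = 10.82 m². Wetted perimeter P = b + 2y = 3.48 + 2×3.11 = 9.7 m.
Hydraulic radius R = A/P = 10.82/9.7 = 1.116 m.
Rearranging Manning's equation: n = (1/Q) A R^(2/3) S^(1/2) = (1/15.8) × 10.82 × 1.116^(2/3) × √0.00031 = 0.013.

n = 0.013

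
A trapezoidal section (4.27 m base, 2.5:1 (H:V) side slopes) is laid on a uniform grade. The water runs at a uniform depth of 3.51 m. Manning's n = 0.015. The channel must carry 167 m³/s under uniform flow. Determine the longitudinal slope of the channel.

S = 0.00121

With bottom width b = 4.27 m and side slope z = 2.5: A = (b + zy)y = (4.27 + 2.5×3.51)×3.51 = 45.79 m²; P = b + 2y√(1+z²) = 4.27 + 2×3.51×2.693 = 23.17 m.
Hydraulic radius R = A/P = 45.79/23.17 = 1.976 m.
From Manning's equation, S = [nQ / (1 A R^(2/3))]² = [0.015 × 167 / (1 × 45.79 × 1.976^(2/3))]² = 0.00121.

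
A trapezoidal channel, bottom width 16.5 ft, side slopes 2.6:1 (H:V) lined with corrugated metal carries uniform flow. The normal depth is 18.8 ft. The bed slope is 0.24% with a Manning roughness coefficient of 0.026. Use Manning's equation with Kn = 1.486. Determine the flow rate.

With bottom width b = 16.5 ft and side slope z = 2.6: A = (b + zy)y = (16.5 + 2.6×18.8)×18.8 = 1229 ft²; P = b + 2y√(1+z²) = 16.5 + 2×18.8×2.786 = 121.2 ft.
Hydraulic radius R = A/P = 1229/121.2 = 10.14 ft.
Manning's equation: Q = (1.486/n) A R^(2/3) S^(1/2) = (1.486/0.026) × 1229 × 10.14^(2/3) × 0.0024^(1/2) = 16100 ft³/s.

Q = 16100 ft³/s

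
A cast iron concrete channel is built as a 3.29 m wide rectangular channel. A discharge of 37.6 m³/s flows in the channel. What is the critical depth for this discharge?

y_c = 2.37 m

For a rectangular channel, critical depth y_c = (q²/g)^(1/3) where q = Q/b = 37.6/3.29 = 11.43 m²/s.
So y_c = (11.43²/9.81)^(1/3) = 2.37 m.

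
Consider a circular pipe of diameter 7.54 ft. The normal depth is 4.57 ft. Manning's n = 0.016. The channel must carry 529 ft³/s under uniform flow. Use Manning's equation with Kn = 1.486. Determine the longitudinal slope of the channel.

For a circular section of diameter D = 7.54 ft at depth y = 4.57 ft, the central angle is θ = 2 arccos(1 − 2y/D) = 3.569 rad. Then A = (D²/8)(θ − sin θ) = 28.31 ft² and P = Dθ/2 = 13.46 ft.
Hydraulic radius R = A/P = 28.31/13.46 = 2.104 ft.
From Manning's equation, S = [nQ / (1.486 A R^(2/3))]² = [0.016 × 529 / (1.486 × 28.31 × 2.104^(2/3))]² = 0.015.

S = 0.015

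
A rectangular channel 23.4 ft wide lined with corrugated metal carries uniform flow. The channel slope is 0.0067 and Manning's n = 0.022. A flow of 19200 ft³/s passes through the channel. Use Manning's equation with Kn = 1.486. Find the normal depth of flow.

Manning's equation rearranged: A R^(2/3) = nQ / (1.486·√S) = 0.022 × 19200 / (1.486 × √0.0067) = 3473.
Trying y = 39.3 ft: A R^(2/3) = 3984 — high.
Trying y = 25.2 ft: A R^(2/3) = 2357 — low.
Trying y = 34.9 ft: A R^(2/3) = 3471 — matches.

y_n = 34.9 ft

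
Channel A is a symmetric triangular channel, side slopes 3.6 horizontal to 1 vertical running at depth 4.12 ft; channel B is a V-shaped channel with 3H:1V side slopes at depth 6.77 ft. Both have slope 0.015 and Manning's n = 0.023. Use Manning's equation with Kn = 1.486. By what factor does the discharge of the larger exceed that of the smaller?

3.1

Channel A: For a triangular section with side slope z = 3.6: A = zy² = 3.6×4.12² = 61.11 ft²; P = 2y√(1+z²) = 2×4.12×3.736 = 30.79 ft. Hydraulic radius R = A/P = 61.11/30.79 = 1.985 ft. Q_A = (1.486/0.023)·61.11·1.985^(2/3)·√0.015 = 763.7 ft³/s.
Channel B: For a triangular section with side slope z = 3: A = zy² = 3×6.77² = 137.5 ft²; P = 2y√(1+z²) = 2×6.77×3.162 = 42.82 ft. Hydraulic radius R = A/P = 137.5/42.82 = 3.211 ft. Q_B = (1.486/0.023)·137.5·3.211^(2/3)·√0.015 = 2368 ft³/s.
The larger discharge is 2368 ft³/s and the smaller is 763.7 ft³/s; the ratio is 3.1.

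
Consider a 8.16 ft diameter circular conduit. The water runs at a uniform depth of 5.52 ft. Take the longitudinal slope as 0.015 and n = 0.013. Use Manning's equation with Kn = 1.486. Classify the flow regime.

For a circular section of diameter D = 8.16 ft at depth y = 5.52 ft, the central angle is θ = 2 arccos(1 − 2y/D) = 3.863 rad. Then A = (D²/8)(θ − sin θ) = 37.65 ft² and P = Dθ/2 = 15.76 ft.
Hydraulic radius R = A/P = 37.65/15.76 = 2.389 ft.
V = (1.486/n) R^(2/3) √S = (1.486/0.013) × 2.389^(2/3) × √0.015 = 25.02 ft/s. Hydraulic depth D_h = A/T = 37.65/7.635 = 4.931 ft.
Froude number Fr = V/√(g·D_h) = 25.02/√(32.2×4.931) = 1.99, which is greater than 1, so the flow is supercritical.

supercritical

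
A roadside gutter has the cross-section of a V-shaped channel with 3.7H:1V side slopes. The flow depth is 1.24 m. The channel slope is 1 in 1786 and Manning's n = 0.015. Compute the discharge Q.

For a triangular section with side slope z = 3.7: A = zy² = 3.7×1.24² = 5.689 m²; P = 2y√(1+z²) = 2×1.24×3.833 = 9.505 m.
Hydraulic radius R = A/P = 5.689/9.505 = 0.5985 m.
Manning's equation: Q = (1/n) A R^(2/3) S^(1/2) = (1/0.015) × 5.689 × 0.5985^(2/3) × 0.0005599^(1/2) = 6.37 m³/s.

Q = 6.37 m³/s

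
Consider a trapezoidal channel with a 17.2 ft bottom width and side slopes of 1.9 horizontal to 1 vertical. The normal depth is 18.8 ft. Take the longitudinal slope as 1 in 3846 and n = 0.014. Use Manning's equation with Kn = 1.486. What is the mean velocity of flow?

With bottom width b = 17.2 ft and side slope z = 1.9: A = (b + zy)y = (17.2 + 1.9×18.8)×18.8 = 994.9 ft²; P = b + 2y√(1+z²) = 17.2 + 2×18.8×2.147 = 97.93 ft.
Hydraulic radius R = A/P = 994.9/97.93 = 10.16 ft.
From Manning's equation, V = (1.486/n) R^(2/3) S^(1/2) = (1.486/0.014) × 10.16^(2/3) × 0.00026^(1/2) = 8.03 ft/s.

V = 8.03 ft/s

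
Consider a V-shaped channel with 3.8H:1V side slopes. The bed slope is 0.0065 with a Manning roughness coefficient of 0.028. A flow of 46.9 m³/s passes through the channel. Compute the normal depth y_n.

y_n = 2.07 m

Manning's equation rearranged: A R^(2/3) = nQ / (1·√S) = 0.028 × 46.9 / (√0.0065) = 16.29.
Trying y = 1.52 m: A R^(2/3) = 7.15 — short.
Trying y = 2.5 m: A R^(2/3) = 26.95 — over.
Trying y = 2.07 m: A R^(2/3) = 16.29 — matches.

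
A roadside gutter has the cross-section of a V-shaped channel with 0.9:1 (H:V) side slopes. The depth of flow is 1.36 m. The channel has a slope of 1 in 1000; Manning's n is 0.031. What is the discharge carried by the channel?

Q = 1 m³/s

For a triangular section with side slope z = 0.9: A = zy² = 0.9×1.36² = 1.665 m²; P = 2y√(1+z²) = 2×1.36×1.345 = 3.659 m.
Hydraulic radius R = A/P = 1.665/3.659 = 0.4549 m.
Manning's equation: Q = (1/n) A R^(2/3) S^(1/2) = (1/0.031) × 1.665 × 0.4549^(2/3) × 0.001^(1/2) = 1 m³/s.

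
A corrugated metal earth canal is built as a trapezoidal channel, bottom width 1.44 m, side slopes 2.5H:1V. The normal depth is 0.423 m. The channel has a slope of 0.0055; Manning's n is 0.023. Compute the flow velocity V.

V = 1.39 m/s

With bottom width b = 1.44 m and side slope z = 2.5: A = (b + zy)y = (1.44 + 2.5×0.423)×0.423 = 1.056 m²; P = b + 2y√(1+z²) = 1.44 + 2×0.423×2.693 = 3.718 m.
Hydraulic radius R = A/P = 1.056/3.718 = 0.2841 m.
From Manning's equation, V = (1/n) R^(2/3) S^(1/2) = (1/0.023) × 0.2841^(2/3) × 0.0055^(1/2) = 1.39 m/s.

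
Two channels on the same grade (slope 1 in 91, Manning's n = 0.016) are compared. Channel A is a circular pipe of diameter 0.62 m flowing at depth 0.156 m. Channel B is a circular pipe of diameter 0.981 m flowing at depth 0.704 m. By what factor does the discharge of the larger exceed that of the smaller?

21.2

Channel A: For a circular section of diameter D = 0.62 m at depth y = 0.156 m, the central angle is θ = 2 arccos(1 − 2y/D) = 2.102 rad. Then A = (D²/8)(θ − sin θ) = 0.05956 m² and P = Dθ/2 = 0.6516 m. Hydraulic radius R = A/P = 0.05956/0.6516 = 0.09141 m. Q_A = (1/0.016)·0.05956·0.09141^(2/3)·√0.01099 = 0.07919 m³/s.
Channel B: For a circular section of diameter D = 0.981 m at depth y = 0.704 m, the central angle is θ = 2 arccos(1 − 2y/D) = 4.042 rad. Then A = (D²/8)(θ − sin θ) = 0.5805 m² and P = Dθ/2 = 1.983 m. Hydraulic radius R = A/P = 0.5805/1.983 = 0.2928 m. Q_B = (1/0.016)·0.5805·0.2928^(2/3)·√0.01099 = 1.677 m³/s.
The larger discharge is 1.677 m³/s and the smaller is 0.07919 m³/s; the ratio is 21.2.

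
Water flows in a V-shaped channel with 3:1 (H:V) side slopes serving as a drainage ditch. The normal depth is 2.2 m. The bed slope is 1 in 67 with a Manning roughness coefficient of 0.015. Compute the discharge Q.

For a triangular section with side slope z = 3: A = zy² = 3×2.2² = 14.52 m²; P = 2y√(1+z²) = 2×2.2×3.162 = 13.91 m.
Hydraulic radius R = A/P = 14.52/13.91 = 1.044 m.
Manning's equation: Q = (1/n) A R^(2/3) S^(1/2) = (1/0.015) × 14.52 × 1.044^(2/3) × 0.01493^(1/2) = 122 m³/s.

Q = 122 m³/s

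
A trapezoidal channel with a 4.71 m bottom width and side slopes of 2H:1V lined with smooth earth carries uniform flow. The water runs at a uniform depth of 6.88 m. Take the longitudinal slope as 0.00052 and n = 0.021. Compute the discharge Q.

Q = 323 m³/s

With bottom width b = 4.71 m and side slope z = 2: A = (b + zy)y = (4.71 + 2×6.88)×6.88 = 127.1 m²; P = b + 2y√(1+z²) = 4.71 + 2×6.88×2.236 = 35.48 m.
Hydraulic radius R = A/P = 127.1/35.48 = 3.582 m.
Manning's equation: Q = (1/n) A R^(2/3) S^(1/2) = (1/0.021) × 127.1 × 3.582^(2/3) × 0.00052^(1/2) = 323 m³/s.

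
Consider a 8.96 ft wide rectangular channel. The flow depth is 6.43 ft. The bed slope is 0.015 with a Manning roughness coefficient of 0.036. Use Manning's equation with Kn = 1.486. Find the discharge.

Flow area A = b·y = 8.96 × 6.43 = 57.61 ft². Wetted perimeter P = b + 2y = 8.96 + 2×6.43 = 21.82 ft.
Hydraulic radius R = A/P = 57.61/21.82 = 2.64 ft.
Manning's equation: Q = (1.486/n) A R^(2/3) S^(1/2) = (1.486/0.036) × 57.61 × 2.64^(2/3) × 0.015^(1/2) = 556 ft³/s.

Q = 556 ft³/s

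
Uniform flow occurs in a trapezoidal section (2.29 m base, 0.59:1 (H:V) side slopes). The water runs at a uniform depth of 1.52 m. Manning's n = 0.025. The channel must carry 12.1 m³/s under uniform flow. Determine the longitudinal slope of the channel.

S = 0.00498

With bottom width b = 2.29 m and side slope z = 0.59: A = (b + zy)y = (2.29 + 0.59×1.52)×1.52 = 4.844 m²; P = b + 2y√(1+z²) = 2.29 + 2×1.52×1.161 = 5.82 m.
Hydraulic radius R = A/P = 4.844/5.82 = 0.8323 m.
From Manning's equation, S = [nQ / (1 A R^(2/3))]² = [0.025 × 12.1 / (1 × 4.844 × 0.8323^(2/3))]² = 0.00498.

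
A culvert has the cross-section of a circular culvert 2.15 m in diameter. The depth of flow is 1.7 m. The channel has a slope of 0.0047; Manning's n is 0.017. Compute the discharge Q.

Q = 9.35 m³/s

For a circular section of diameter D = 2.15 m at depth y = 1.7 m, the central angle is θ = 2 arccos(1 − 2y/D) = 4.382 rad. Then A = (D²/8)(θ − sin θ) = 3.079 m² and P = Dθ/2 = 4.711 m.
Hydraulic radius R = A/P = 3.079/4.711 = 0.6535 m.
Manning's equation: Q = (1/n) A R^(2/3) S^(1/2) = (1/0.017) × 3.079 × 0.6535^(2/3) × 0.0047^(1/2) = 9.35 m³/s.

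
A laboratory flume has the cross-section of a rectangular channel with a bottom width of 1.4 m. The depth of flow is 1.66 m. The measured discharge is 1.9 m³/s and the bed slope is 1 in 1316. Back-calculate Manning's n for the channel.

Flow area A = b·y = 1.4 × 1.66 = 2.324 m². Wetted perimeter P = b + 2y = 1.4 + 2×1.66 = 4.72 m.
Hydraulic radius R = A/P = 2.324/4.72 = 0.4924 m.
Rearranging Manning's equation: n = (1/Q) A R^(2/3) S^(1/2) = (1/1.9) × 2.324 × 0.4924^(2/3) × √0.0007599 = 0.021.

n = 0.021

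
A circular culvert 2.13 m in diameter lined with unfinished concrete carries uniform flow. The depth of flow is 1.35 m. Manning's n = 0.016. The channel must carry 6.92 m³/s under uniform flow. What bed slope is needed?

For a circular section of diameter D = 2.13 m at depth y = 1.35 m, the central angle is θ = 2 arccos(1 − 2y/D) = 3.683 rad. Then A = (D²/8)(θ − sin θ) = 2.381 m² and P = Dθ/2 = 3.923 m.
Hydraulic radius R = A/P = 2.381/3.923 = 0.6071 m.
From Manning's equation, S = [nQ / (1 A R^(2/3))]² = [0.016 × 6.92 / (1 × 2.381 × 0.6071^(2/3))]² = 0.00421.

S = 0.00421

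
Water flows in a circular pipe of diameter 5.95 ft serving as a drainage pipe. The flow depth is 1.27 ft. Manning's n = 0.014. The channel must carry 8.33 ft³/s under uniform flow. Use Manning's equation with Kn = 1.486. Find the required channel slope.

S = 0.00047

For a circular section of diameter D = 5.95 ft at depth y = 1.27 ft, the central angle is θ = 2 arccos(1 − 2y/D) = 1.921 rad. Then A = (D²/8)(θ − sin θ) = 4.344 ft² and P = Dθ/2 = 5.715 ft.
Hydraulic radius R = A/P = 4.344/5.715 = 0.7602 ft.
From Manning's equation, S = [nQ / (1.486 A R^(2/3))]² = [0.014 × 8.33 / (1.486 × 4.344 × 0.7602^(2/3))]² = 0.00047.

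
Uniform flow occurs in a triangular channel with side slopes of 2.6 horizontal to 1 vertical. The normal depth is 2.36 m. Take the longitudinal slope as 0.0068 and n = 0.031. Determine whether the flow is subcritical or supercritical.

subcritical

For a triangular section with side slope z = 2.6: A = zy² = 2.6×2.36² = 14.48 m²; P = 2y√(1+z²) = 2×2.36×2.786 = 13.15 m.
Hydraulic radius R = A/P = 14.48/13.15 = 1.101 m.
V = (1/n) R^(2/3) √S = (1/0.031) × 1.101^(2/3) × √0.0068 = 2.837 m/s. Hydraulic depth D_h = A/T = 14.48/12.27 = 1.18 m.
Froude number Fr = V/√(g·D_h) = 2.837/√(9.81×1.18) = 0.834, which is less than 1, so the flow is subcritical.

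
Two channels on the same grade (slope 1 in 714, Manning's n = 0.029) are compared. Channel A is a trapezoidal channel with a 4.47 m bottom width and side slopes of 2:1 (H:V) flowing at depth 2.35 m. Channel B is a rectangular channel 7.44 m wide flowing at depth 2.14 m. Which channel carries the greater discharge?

channel A

Channel A: With bottom width b = 4.47 m and side slope z = 2: A = (b + zy)y = (4.47 + 2×2.35)×2.35 = 21.55 m²; P = b + 2y√(1+z²) = 4.47 + 2×2.35×2.236 = 14.98 m. Hydraulic radius R = A/P = 21.55/14.98 = 1.439 m. Q_A = (1/0.029)·21.55·1.439^(2/3)·√0.001401 = 35.44 m³/s.
Channel B: Flow area A = b·y = 7.44 × 2.14 = 15.92 m². Wetted perimeter P = b + 2y = 7.44 + 2×2.14 = 11.72 m. Hydraulic radius R = A/P = 15.92/11.72 = 1.358 m. Q_B = (1/0.029)·15.92·1.358^(2/3)·√0.001401 = 25.2 m³/s.
Q_A = 35.44 m³/s vs Q_B = 25.2 m³/s, so channel A carries more.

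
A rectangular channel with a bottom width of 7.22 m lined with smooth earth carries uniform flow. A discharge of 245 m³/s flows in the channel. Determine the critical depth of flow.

y_c = 4.9 m

For a rectangular channel, critical depth y_c = (q²/g)^(1/3) where q = Q/b = 245/7.22 = 33.93 m²/s.
So y_c = (33.93²/9.81)^(1/3) = 4.9 m.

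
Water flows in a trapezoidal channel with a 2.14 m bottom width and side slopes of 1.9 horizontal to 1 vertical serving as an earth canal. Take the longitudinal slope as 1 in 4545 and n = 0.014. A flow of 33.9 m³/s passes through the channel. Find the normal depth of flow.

y_n = 3.01 m

Manning's equation rearranged: A R^(2/3) = nQ / (1·√S) = 0.014 × 33.9 / (√0.00022) = 32.
Try y = 2.14 m: A R^(2/3) = 14.77 — short.
Try y = 3.4 m: A R^(2/3) = 42.41 — over.
Try y = 3.01 m: A R^(2/3) = 31.96 — ≈ 32.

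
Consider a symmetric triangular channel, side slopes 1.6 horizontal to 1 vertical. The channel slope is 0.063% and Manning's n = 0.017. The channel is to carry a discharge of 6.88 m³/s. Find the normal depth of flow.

y_n = 1.85 m

Manning's equation rearranged: A R^(2/3) = nQ / (1·√S) = 0.017 × 6.88 / (√0.00063) = 4.66.
At y = 2.06 m: A R^(2/3) = 6.204 — too large.
At y = 1.65 m: A R^(2/3) = 3.433 — too small.
At y = 1.85 m: A R^(2/3) = 4.658 — close enough.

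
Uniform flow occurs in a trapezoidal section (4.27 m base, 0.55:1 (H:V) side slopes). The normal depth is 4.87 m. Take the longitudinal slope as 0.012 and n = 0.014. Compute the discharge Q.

Q = 448 m³/s

With bottom width b = 4.27 m and side slope z = 0.55: A = (b + zy)y = (4.27 + 0.55×4.87)×4.87 = 33.84 m²; P = b + 2y√(1+z²) = 4.27 + 2×4.87×1.141 = 15.39 m.
Hydraulic radius R = A/P = 33.84/15.39 = 2.199 m.
Manning's equation: Q = (1/n) A R^(2/3) S^(1/2) = (1/0.014) × 33.84 × 2.199^(2/3) × 0.012^(1/2) = 448 m³/s.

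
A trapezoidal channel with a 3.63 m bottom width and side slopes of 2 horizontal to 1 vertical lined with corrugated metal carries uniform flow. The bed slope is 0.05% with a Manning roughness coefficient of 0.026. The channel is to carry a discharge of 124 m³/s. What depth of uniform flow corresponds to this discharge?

y_n = 5.24 m

Manning's equation rearranged: A R^(2/3) = nQ / (1·√S) = 0.026 × 124 / (√0.0005) = 144.2.
At y = 4.05 m: A R^(2/3) = 79.99 — low.
At y = 6.11 m: A R^(2/3) = 207.2 — high.
At y = 5.24 m: A R^(2/3) = 144.5 — ≈ 144.2.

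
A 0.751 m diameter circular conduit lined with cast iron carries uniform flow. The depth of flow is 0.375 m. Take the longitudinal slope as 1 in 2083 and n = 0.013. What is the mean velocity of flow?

V = 0.552 m/s

For a circular section of diameter D = 0.751 m at depth y = 0.375 m, the central angle is θ = 2 arccos(1 − 2y/D) = 3.139 rad. Then A = (D²/8)(θ − sin θ) = 0.2211 m² and P = Dθ/2 = 1.179 m.
Hydraulic radius R = A/P = 0.2211/1.179 = 0.1876 m.
From Manning's equation, V = (1/n) R^(2/3) S^(1/2) = (1/0.013) × 0.1876^(2/3) × 0.0004801^(1/2) = 0.552 m/s.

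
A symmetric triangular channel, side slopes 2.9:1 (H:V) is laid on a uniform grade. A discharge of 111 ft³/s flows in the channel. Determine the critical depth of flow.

At critical depth, Q² T / (g A³) = 1, i.e. A³/T = Q²/g = 111²/32.2 = 382.6.
At y = 2.81 ft: A³/T = 736.7 — high.
At y = 2.16 ft: A³/T = 197.7 — low.
At y = 2.46 ft: A³/T = 378.8 — close enough.

y_c = 2.46 ft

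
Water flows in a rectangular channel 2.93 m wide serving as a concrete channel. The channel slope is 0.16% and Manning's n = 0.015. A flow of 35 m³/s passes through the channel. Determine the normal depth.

y_n = 4.23 m

Manning's equation rearranged: A R^(2/3) = nQ / (1·√S) = 0.015 × 35 / (√0.0016) = 13.12.
Trying y = 3.42 m: A R^(2/3) = 10.19 — short.
Trying y = 5.41 m: A R^(2/3) = 17.43 — over.
Trying y = 4.23 m: A R^(2/3) = 13.11 — ≈ 13.12.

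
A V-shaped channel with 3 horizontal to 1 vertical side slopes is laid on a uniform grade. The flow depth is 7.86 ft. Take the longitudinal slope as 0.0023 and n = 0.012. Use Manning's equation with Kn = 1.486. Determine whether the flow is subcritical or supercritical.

For a triangular section with side slope z = 3: A = zy² = 3×7.86² = 185.3 ft²; P = 2y√(1+z²) = 2×7.86×3.162 = 49.71 ft.
Hydraulic radius R = A/P = 185.3/49.71 = 3.728 ft.
V = (1.486/n) R^(2/3) √S = (1.486/0.012) × 3.728^(2/3) × √0.0023 = 14.28 ft/s. Hydraulic depth D_h = A/T = 185.3/47.16 = 3.93 ft.
Froude number Fr = V/√(g·D_h) = 14.28/√(32.2×3.93) = 1.27, which is greater than 1, so the flow is supercritical.

supercritical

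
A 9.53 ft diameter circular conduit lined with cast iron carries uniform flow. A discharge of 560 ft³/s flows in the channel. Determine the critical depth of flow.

y_c = 5.75 ft

At critical depth, Q² T / (g A³) = 1, i.e. A³/T = Q²/g = 560²/32.2 = 9739.
Trying y = 4.31 ft: A³/T = 3244 — too small.
Trying y = 6.85 ft: A³/T = 19290 — too large.
Trying y = 5.75 ft: A³/T = 9763 — ≈ 9739.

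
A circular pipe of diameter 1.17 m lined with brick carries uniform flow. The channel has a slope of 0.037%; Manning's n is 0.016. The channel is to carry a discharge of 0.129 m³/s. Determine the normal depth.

Manning's equation rearranged: A R^(2/3) = nQ / (1·√S) = 0.016 × 0.129 / (√0.00037) = 0.1073.
Try y = 0.432 m: A R^(2/3) = 0.1377 — high.
Try y = 0.29 m: A R^(2/3) = 0.0638 — low.
Try y = 0.379 m: A R^(2/3) = 0.1075 — matches.

y_n = 0.379 m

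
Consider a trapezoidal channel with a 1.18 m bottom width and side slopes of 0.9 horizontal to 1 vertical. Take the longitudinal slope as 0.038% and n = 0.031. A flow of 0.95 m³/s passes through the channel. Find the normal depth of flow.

Manning's equation rearranged: A R^(2/3) = nQ / (1·√S) = 0.031 × 0.95 / (√0.00038) = 1.511.
At y = 0.913 m: A R^(2/3) = 1.155 — too small.
At y = 1.26 m: A R^(2/3) = 2.161 — too large.
At y = 1.05 m: A R^(2/3) = 1.511 — close enough.

y_n = 1.05 m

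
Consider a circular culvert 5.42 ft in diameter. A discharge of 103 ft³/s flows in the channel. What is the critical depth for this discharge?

y_c = 2.82 ft

At critical depth, Q² T / (g A³) = 1, i.e. A³/T = Q²/g = 103²/32.2 = 329.5.
Trying y = 2.24 ft: A³/T = 136.6 — short.
Trying y = 2.82 ft: A³/T = 329.7 — matches.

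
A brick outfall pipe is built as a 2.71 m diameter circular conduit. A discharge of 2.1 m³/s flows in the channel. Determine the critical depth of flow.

y_c = 0.626 m

At critical depth, Q² T / (g A³) = 1, i.e. A³/T = Q²/g = 2.1²/9.81 = 0.4495.
At y = 0.427 m: A³/T = 0.1002 — low.
At y = 0.716 m: A³/T = 0.7577 — high.
At y = 0.626 m: A³/T = 0.4489 — close enough.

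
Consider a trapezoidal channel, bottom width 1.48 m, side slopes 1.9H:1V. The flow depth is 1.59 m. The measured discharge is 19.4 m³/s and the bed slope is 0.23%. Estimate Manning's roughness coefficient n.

n = 0.016

With bottom width b = 1.48 m and side slope z = 1.9: A = (b + zy)y = (1.48 + 1.9×1.59)×1.59 = 7.157 m²; P = b + 2y√(1+z²) = 1.48 + 2×1.59×2.147 = 8.308 m.
Hydraulic radius R = A/P = 7.157/8.308 = 0.8614 m.
Rearranging Manning's equation: n = (1/Q) A R^(2/3) S^(1/2) = (1/19.4) × 7.157 × 0.8614^(2/3) × √0.0023 = 0.016.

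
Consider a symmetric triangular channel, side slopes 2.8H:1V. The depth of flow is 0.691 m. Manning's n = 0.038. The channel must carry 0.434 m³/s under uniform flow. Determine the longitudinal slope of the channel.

S = 0.00068

For a triangular section with side slope z = 2.8: A = zy² = 2.8×0.691² = 1.337 m²; P = 2y√(1+z²) = 2×0.691×2.973 = 4.109 m.
Hydraulic radius R = A/P = 1.337/4.109 = 0.3254 m.
From Manning's equation, S = [nQ / (1 A R^(2/3))]² = [0.038 × 0.434 / (1 × 1.337 × 0.3254^(2/3))]² = 0.00068.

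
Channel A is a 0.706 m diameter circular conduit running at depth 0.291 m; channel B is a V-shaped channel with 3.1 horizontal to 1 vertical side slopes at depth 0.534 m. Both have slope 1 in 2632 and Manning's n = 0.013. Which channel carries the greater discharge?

channel B

Channel A: For a circular section of diameter D = 0.706 m at depth y = 0.291 m, the central angle is θ = 2 arccos(1 − 2y/D) = 2.788 rad. Then A = (D²/8)(θ − sin θ) = 0.1522 m² and P = Dθ/2 = 0.9843 m. Hydraulic radius R = A/P = 0.1522/0.9843 = 0.1546 m. Q_A = (1/0.013)·0.1522·0.1546^(2/3)·√0.0003799 = 0.06573 m³/s.
Channel B: For a triangular section with side slope z = 3.1: A = zy² = 3.1×0.534² = 0.884 m²; P = 2y√(1+z²) = 2×0.534×3.257 = 3.479 m. Hydraulic radius R = A/P = 0.884/3.479 = 0.2541 m. Q_B = (1/0.013)·0.884·0.2541^(2/3)·√0.0003799 = 0.5317 m³/s.
Q_A = 0.06573 m³/s vs Q_B = 0.5317 m³/s, so channel B carries more.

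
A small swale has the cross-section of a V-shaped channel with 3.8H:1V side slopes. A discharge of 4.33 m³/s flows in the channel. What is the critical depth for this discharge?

At critical depth, Q² T / (g A³) = 1, i.e. A³/T = Q²/g = 4.33²/9.81 = 1.911.
Trying y = 0.553 m: A³/T = 0.3734 — short.
Trying y = 0.833 m: A³/T = 2.896 — over.
Trying y = 0.767 m: A³/T = 1.917 — matches.

y_c = 0.767 m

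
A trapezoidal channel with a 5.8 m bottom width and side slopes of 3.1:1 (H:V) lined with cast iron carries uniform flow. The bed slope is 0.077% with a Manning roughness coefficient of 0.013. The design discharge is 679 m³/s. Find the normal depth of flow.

Manning's equation rearranged: A R^(2/3) = nQ / (1·√S) = 0.013 × 679 / (√0.00077) = 318.1.
Trying y = 6.99 m: A R^(2/3) = 462.6 — high.
Trying y = 4.88 m: A R^(2/3) = 198.8 — low.
Trying y = 5.97 m: A R^(2/3) = 318.2 — ≈ 318.1.

y_n = 5.97 m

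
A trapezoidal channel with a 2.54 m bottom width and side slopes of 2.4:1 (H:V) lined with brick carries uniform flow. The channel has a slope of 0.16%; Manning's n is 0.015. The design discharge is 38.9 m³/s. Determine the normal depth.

Manning's equation rearranged: A R^(2/3) = nQ / (1·√S) = 0.015 × 38.9 / (√0.0016) = 14.59.
Try y = 2.28 m: A R^(2/3) = 21.41 — too large.
Try y = 1.92 m: A R^(2/3) = 14.59 — ≈ 14.59.

y_n = 1.92 m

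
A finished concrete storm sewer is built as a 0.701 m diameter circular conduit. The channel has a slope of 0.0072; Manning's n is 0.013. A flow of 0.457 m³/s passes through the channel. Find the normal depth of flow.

Manning's equation rearranged: A R^(2/3) = nQ / (1·√S) = 0.013 × 0.457 / (√0.0072) = 0.07002.
Trying y = 0.477 m: A R^(2/3) = 0.09745 — over.
Trying y = 0.307 m: A R^(2/3) = 0.04797 — short.
Trying y = 0.383 m: A R^(2/3) = 0.07003 — ≈ 0.07002.

y_n = 0.383 m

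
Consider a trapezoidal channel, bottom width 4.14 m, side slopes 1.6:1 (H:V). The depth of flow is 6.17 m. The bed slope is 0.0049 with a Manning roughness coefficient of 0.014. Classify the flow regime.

With bottom width b = 4.14 m and side slope z = 1.6: A = (b + zy)y = (4.14 + 1.6×6.17)×6.17 = 86.45 m²; P = b + 2y√(1+z²) = 4.14 + 2×6.17×1.887 = 27.42 m.
Hydraulic radius R = A/P = 86.45/27.42 = 3.153 m.
V = (1/n) R^(2/3) √S = (1/0.014) × 3.153^(2/3) × √0.0049 = 10.75 m/s. Hydraulic depth D_h = A/T = 86.45/23.88 = 3.62 m.
Froude number Fr = V/√(g·D_h) = 10.75/√(9.81×3.62) = 1.8, which is greater than 1, so the flow is supercritical.

supercritical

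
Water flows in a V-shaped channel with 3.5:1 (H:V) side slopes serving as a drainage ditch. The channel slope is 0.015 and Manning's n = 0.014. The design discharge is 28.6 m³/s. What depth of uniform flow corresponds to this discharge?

y_n = 1.17 m

Manning's equation rearranged: A R^(2/3) = nQ / (1·√S) = 0.014 × 28.6 / (√0.015) = 3.269.
At y = 0.924 m: A R^(2/3) = 1.74 — too small.
At y = 1.17 m: A R^(2/3) = 3.265 — ≈ 3.269.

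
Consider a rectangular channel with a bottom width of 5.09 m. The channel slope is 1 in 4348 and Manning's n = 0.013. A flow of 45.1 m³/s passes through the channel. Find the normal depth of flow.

y_n = 5.29 m

Manning's equation rearranged: A R^(2/3) = nQ / (1·√S) = 0.013 × 45.1 / (√0.00023) = 38.66.
At y = 4.74 m: A R^(2/3) = 33.77 — short.
At y = 6.54 m: A R^(2/3) = 49.84 — over.
At y = 5.29 m: A R^(2/3) = 38.63 — close enough.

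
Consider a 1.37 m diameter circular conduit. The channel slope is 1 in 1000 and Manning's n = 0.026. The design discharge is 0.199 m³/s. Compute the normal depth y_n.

Manning's equation rearranged: A R^(2/3) = nQ / (1·√S) = 0.026 × 0.199 / (√0.001) = 0.1636.
At y = 0.356 m: A R^(2/3) = 0.1067 — too small.
At y = 0.491 m: A R^(2/3) = 0.1984 — too large.
At y = 0.444 m: A R^(2/3) = 0.164 — ≈ 0.1636.

y_n = 0.444 m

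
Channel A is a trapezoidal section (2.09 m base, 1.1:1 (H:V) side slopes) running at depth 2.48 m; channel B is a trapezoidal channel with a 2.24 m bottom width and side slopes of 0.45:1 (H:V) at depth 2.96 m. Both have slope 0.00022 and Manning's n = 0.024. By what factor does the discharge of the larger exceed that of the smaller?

Channel A: With bottom width b = 2.09 m and side slope z = 1.1: A = (b + zy)y = (2.09 + 1.1×2.48)×2.48 = 11.95 m²; P = b + 2y√(1+z²) = 2.09 + 2×2.48×1.487 = 9.464 m. Hydraulic radius R = A/P = 11.95/9.464 = 1.263 m. Q_A = (1/0.024)·11.95·1.263^(2/3)·√0.00022 = 8.626 m³/s.
Channel B: With bottom width b = 2.24 m and side slope z = 0.45: A = (b + zy)y = (2.24 + 0.45×2.96)×2.96 = 10.57 m²; P = b + 2y√(1+z²) = 2.24 + 2×2.96×1.097 = 8.732 m. Hydraulic radius R = A/P = 10.57/8.732 = 1.211 m. Q_B = (1/0.024)·10.57·1.211^(2/3)·√0.00022 = 7.423 m³/s.
The larger discharge is 8.626 m³/s and the smaller is 7.423 m³/s; the ratio is 1.16.

1.16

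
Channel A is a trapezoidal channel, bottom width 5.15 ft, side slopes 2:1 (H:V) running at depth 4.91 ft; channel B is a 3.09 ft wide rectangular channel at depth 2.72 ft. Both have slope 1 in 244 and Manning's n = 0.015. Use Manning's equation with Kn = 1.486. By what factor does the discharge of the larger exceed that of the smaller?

17.2

Channel A: With bottom width b = 5.15 ft and side slope z = 2: A = (b + zy)y = (5.15 + 2×4.91)×4.91 = 73.5 ft²; P = b + 2y√(1+z²) = 5.15 + 2×4.91×2.236 = 27.11 ft. Hydraulic radius R = A/P = 73.5/27.11 = 2.711 ft. Q_A = (1.486/0.015)·73.5·2.711^(2/3)·√0.004098 = 906.4 ft³/s.
Channel B: Flow area A = b·y = 3.09 × 2.72 = 8.405 ft². Wetted perimeter P = b + 2y = 3.09 + 2×2.72 = 8.53 ft. Hydraulic radius R = A/P = 8.405/8.53 = 0.9853 ft. Q_B = (1.486/0.015)·8.405·0.9853^(2/3)·√0.004098 = 52.78 ft³/s.
The larger discharge is 906.4 ft³/s and the smaller is 52.78 ft³/s; the ratio is 17.2.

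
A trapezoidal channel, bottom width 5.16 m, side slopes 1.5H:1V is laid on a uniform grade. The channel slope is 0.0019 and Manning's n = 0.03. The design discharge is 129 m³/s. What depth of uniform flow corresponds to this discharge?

y_n = 4.27 m

Manning's equation rearranged: A R^(2/3) = nQ / (1·√S) = 0.03 × 129 / (√0.0019) = 88.78.
Trying y = 5.4 m: A R^(2/3) = 145.9 — high.
Trying y = 3.53 m: A R^(2/3) = 59.81 — low.
Trying y = 4.27 m: A R^(2/3) = 88.58 — ≈ 88.78.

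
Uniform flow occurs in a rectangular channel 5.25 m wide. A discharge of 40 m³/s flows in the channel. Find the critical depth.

For a rectangular channel, critical depth y_c = (q²/g)^(1/3) where q = Q/b = 40/5.25 = 7.619 m²/s.
So y_c = (7.619²/9.81)^(1/3) = 1.81 m.

y_c = 1.81 m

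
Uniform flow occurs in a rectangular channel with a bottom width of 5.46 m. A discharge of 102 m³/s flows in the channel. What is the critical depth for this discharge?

y_c = 3.29 m

For a rectangular channel, critical depth y_c = (q²/g)^(1/3) where q = Q/b = 102/5.46 = 18.68 m²/s.
So y_c = (18.68²/9.81)^(1/3) = 3.29 m.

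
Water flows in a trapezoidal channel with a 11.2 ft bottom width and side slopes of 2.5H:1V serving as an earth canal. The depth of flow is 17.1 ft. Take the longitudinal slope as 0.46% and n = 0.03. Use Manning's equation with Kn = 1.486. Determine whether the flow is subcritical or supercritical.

With bottom width b = 11.2 ft and side slope z = 2.5: A = (b + zy)y = (11.2 + 2.5×17.1)×17.1 = 922.5 ft²; P = b + 2y√(1+z²) = 11.2 + 2×17.1×2.693 = 103.3 ft.
Hydraulic radius R = A/P = 922.5/103.3 = 8.932 ft.
V = (1.486/n) R^(2/3) √S = (1.486/0.03) × 8.932^(2/3) × √0.0046 = 14.46 ft/s. Hydraulic depth D_h = A/T = 922.5/96.7 = 9.54 ft.
Froude number Fr = V/√(g·D_h) = 14.46/√(32.2×9.54) = 0.825, which is less than 1, so the flow is subcritical.

subcritical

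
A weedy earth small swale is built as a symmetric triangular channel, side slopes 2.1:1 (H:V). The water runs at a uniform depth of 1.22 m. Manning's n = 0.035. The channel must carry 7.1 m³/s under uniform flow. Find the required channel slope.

S = 0.014

For a triangular section with side slope z = 2.1: A = zy² = 2.1×1.22² = 3.126 m²; P = 2y√(1+z²) = 2×1.22×2.326 = 5.675 m.
Hydraulic radius R = A/P = 3.126/5.675 = 0.5507 m.
From Manning's equation, S = [nQ / (1 A R^(2/3))]² = [0.035 × 7.1 / (1 × 3.126 × 0.5507^(2/3))]² = 0.014.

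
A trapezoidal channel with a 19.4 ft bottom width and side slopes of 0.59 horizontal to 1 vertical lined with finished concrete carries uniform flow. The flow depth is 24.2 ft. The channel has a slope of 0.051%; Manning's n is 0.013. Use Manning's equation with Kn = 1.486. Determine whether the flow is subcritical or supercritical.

subcritical

With bottom width b = 19.4 ft and side slope z = 0.59: A = (b + zy)y = (19.4 + 0.59×24.2)×24.2 = 815 ft²; P = b + 2y√(1+z²) = 19.4 + 2×24.2×1.161 = 75.6 ft.
Hydraulic radius R = A/P = 815/75.6 = 10.78 ft.
V = (1.486/n) R^(2/3) √S = (1.486/0.013) × 10.78^(2/3) × √0.00051 = 12.6 ft/s. Hydraulic depth D_h = A/T = 815/47.96 = 16.99 ft.
Froude number Fr = V/√(g·D_h) = 12.6/√(32.2×16.99) = 0.539, which is less than 1, so the flow is subcritical.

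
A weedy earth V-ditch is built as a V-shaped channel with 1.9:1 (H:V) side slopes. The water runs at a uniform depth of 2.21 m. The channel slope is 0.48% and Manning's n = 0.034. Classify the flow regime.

For a triangular section with side slope z = 1.9: A = zy² = 1.9×2.21² = 9.28 m²; P = 2y√(1+z²) = 2×2.21×2.147 = 9.49 m.
Hydraulic radius R = A/P = 9.28/9.49 = 0.9778 m.
V = (1/n) R^(2/3) √S = (1/0.034) × 0.9778^(2/3) × √0.0048 = 2.007 m/s. Hydraulic depth D_h = A/T = 9.28/8.398 = 1.105 m.
Froude number Fr = V/√(g·D_h) = 2.007/√(9.81×1.105) = 0.61, which is less than 1, so the flow is subcritical.

subcritical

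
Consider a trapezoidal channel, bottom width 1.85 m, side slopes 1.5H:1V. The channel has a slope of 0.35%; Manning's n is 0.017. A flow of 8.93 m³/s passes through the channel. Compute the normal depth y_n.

Manning's equation rearranged: A R^(2/3) = nQ / (1·√S) = 0.017 × 8.93 / (√0.0035) = 2.566.
Trying y = 1.27 m: A R^(2/3) = 3.908 — too large.
Trying y = 1.03 m: A R^(2/3) = 2.566 — matches.

y_n = 1.03 m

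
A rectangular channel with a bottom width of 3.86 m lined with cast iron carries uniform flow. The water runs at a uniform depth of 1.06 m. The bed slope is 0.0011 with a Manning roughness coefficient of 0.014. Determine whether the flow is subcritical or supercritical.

subcritical

Flow area A = b·y = 3.86 × 1.06 = 4.092 m². Wetted perimeter P = b + 2y = 3.86 + 2×1.06 = 5.98 m.
Hydraulic radius R = A/P = 4.092/5.98 = 0.6842 m.
V = (1/n) R^(2/3) √S = (1/0.014) × 0.6842^(2/3) × √0.0011 = 1.839 m/s. Hydraulic depth D_h = A/T = 4.092/3.86 = 1.06 m.
Froude number Fr = V/√(g·D_h) = 1.839/√(9.81×1.06) = 0.57, which is less than 1, so the flow is subcritical.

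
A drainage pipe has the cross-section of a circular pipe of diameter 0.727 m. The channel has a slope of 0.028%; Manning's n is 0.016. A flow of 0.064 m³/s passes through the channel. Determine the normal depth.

Manning's equation rearranged: A R^(2/3) = nQ / (1·√S) = 0.016 × 0.064 / (√0.00028) = 0.0612.
Trying y = 0.405 m: A R^(2/3) = 0.07964 — high.
Trying y = 0.346 m: A R^(2/3) = 0.06119 — matches.

y_n = 0.346 m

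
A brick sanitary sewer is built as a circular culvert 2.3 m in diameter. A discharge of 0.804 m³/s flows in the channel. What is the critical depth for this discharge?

At critical depth, Q² T / (g A³) = 1, i.e. A³/T = Q²/g = 0.804²/9.81 = 0.06589.
Trying y = 0.436 m: A³/T = 0.09119 — over.
Trying y = 0.401 m: A³/T = 0.06566 — ≈ 0.06589.

y_c = 0.401 m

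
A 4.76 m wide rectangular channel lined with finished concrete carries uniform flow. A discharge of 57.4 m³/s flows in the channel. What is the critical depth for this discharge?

For a rectangular channel, critical depth y_c = (q²/g)^(1/3) where q = Q/b = 57.4/4.76 = 12.06 m²/s.
So y_c = (12.06²/9.81)^(1/3) = 2.46 m.

y_c = 2.46 m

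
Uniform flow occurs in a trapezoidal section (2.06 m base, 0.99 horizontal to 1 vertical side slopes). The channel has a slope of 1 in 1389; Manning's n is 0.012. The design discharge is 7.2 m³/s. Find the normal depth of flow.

Manning's equation rearranged: A R^(2/3) = nQ / (1·√S) = 0.012 × 7.2 / (√0.0007199) = 3.22.
Try y = 1.42 m: A R^(2/3) = 4.286 — high.
Try y = 1.22 m: A R^(2/3) = 3.22 — ≈ 3.22.

y_n = 1.22 m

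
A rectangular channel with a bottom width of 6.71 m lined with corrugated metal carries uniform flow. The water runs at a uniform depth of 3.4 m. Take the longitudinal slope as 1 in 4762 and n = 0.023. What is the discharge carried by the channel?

Flow area A = b·y = 6.71 × 3.4 = 22.81 m². Wetted perimeter P = b + 2y = 6.71 + 2×3.4 = 13.51 m.
Hydraulic radius R = A/P = 22.81/13.51 = 1.689 m.
Manning's equation: Q = (1/n) A R^(2/3) S^(1/2) = (1/0.023) × 22.81 × 1.689^(2/3) × 0.00021^(1/2) = 20.4 m³/s.

Q = 20.4 m³/s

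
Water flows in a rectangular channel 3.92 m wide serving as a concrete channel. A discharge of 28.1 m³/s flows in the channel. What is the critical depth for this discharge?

For a rectangular channel, critical depth y_c = (q²/g)^(1/3) where q = Q/b = 28.1/3.92 = 7.168 m²/s.
So y_c = (7.168²/9.81)^(1/3) = 1.74 m.

y_c = 1.74 m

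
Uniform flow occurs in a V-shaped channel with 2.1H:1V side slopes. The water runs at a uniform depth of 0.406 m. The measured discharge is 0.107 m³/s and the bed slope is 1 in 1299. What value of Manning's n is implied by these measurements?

n = 0.029

For a triangular section with side slope z = 2.1: A = zy² = 2.1×0.406² = 0.3462 m²; P = 2y√(1+z²) = 2×0.406×2.326 = 1.889 m.
Hydraulic radius R = A/P = 0.3462/1.889 = 0.1833 m.
Rearranging Manning's equation: n = (1/Q) A R^(2/3) S^(1/2) = (1/0.107) × 0.3462 × 0.1833^(2/3) × √0.0007698 = 0.029.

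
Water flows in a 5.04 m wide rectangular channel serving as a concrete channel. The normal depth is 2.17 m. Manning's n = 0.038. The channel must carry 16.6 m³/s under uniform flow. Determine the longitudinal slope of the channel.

S = 0.00271

Flow area A = b·y = 5.04 × 2.17 = 10.94 m². Wetted perimeter P = b + 2y = 5.04 + 2×2.17 = 9.38 m.
Hydraulic radius R = A/P = 10.94/9.38 = 1.166 m.
From Manning's equation, S = [nQ / (1 A R^(2/3))]² = [0.038 × 16.6 / (1 × 10.94 × 1.166^(2/3))]² = 0.00271.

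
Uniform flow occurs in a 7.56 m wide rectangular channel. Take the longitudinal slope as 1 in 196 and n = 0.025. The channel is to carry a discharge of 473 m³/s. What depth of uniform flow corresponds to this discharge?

y_n = 11 m

Manning's equation rearranged: A R^(2/3) = nQ / (1·√S) = 0.025 × 473 / (√0.005102) = 165.6.
Try y = 8.65 m: A R^(2/3) = 124.6 — low.
Try y = 11 m: A R^(2/3) = 165.7 — close enough.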